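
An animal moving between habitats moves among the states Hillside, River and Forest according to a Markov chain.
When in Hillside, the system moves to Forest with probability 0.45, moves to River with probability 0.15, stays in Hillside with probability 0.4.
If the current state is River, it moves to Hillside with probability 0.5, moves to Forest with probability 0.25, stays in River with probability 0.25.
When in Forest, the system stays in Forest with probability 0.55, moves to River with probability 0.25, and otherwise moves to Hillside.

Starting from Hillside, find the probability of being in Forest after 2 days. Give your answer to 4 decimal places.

0.4650

Sum over the intermediate state after 1 day:
P = P(Hillside→Hillside)·P(Hillside→Forest) + P(Hillside→River)·P(River→Forest) + P(Hillside→Forest)·P(Forest→Forest)
  = 0.4×0.45 + 0.15×0.25 + 0.45×0.55
  = 0.1800 + 0.0375 + 0.2475 = 0.4650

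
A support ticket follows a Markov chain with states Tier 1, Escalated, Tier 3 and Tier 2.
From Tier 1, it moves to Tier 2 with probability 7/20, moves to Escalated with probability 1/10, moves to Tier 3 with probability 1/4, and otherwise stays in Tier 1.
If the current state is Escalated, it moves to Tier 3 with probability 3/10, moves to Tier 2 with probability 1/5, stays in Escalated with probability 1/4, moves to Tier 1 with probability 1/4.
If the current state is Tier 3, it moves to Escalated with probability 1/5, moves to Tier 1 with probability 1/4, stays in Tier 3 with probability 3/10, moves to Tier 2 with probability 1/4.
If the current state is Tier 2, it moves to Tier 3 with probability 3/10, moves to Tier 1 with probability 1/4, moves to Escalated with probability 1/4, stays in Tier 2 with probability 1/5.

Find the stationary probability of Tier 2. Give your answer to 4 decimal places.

Let the stationary distribution be π with π = πP and π_1 + π_2 + π_3 + π_4 = 1.
π_1 = 0.3·π_1 + 0.25·π_2 + 0.25·π_3 + 0.25·π_4
π_2 = 0.1·π_1 + 0.25·π_2 + 0.2·π_3 + 0.25·π_4
π_3 = 0.25·π_1 + 0.3·π_2 + 0.3·π_3 + 0.3·π_4
Solving with the normalization constraint gives π = (0.2632, 0.1962, 0.2868, 0.2538).
So the stationary probability of Tier 2 is 0.2538.

0.2538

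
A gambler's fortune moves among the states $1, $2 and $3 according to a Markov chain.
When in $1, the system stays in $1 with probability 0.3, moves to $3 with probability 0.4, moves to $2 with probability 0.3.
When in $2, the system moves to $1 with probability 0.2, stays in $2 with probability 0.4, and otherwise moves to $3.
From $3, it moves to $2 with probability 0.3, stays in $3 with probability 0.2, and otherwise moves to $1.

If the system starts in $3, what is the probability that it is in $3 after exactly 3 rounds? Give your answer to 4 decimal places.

Propagate the distribution vector 3 rounds from $3.
After 0 rounds: (0.0000, 0.0000, 1.0000)
After 1 round: (0.5000, 0.3000, 0.2000)
After 2 rounds: (0.3100, 0.3300, 0.3600)
After 3 rounds: (0.3390, 0.3330, 0.3280)
P(in $3 after 3 rounds) = 0.3280

0.3280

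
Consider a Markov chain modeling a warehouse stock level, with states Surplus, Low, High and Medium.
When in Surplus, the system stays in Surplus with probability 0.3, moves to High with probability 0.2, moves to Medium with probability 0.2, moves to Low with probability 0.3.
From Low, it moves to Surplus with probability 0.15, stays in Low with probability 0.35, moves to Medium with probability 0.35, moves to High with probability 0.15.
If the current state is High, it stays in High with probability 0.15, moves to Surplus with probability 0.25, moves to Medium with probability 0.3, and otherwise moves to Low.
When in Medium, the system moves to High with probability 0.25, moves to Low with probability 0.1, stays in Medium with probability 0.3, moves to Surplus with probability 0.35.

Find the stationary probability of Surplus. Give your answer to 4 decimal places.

Let the stationary distribution be π with π = πP and π_1 + π_2 + π_3 + π_4 = 1.
π_1 = 0.3·π_1 + 0.15·π_2 + 0.25·π_3 + 0.35·π_4
π_2 = 0.3·π_1 + 0.35·π_2 + 0.3·π_3 + 0.1·π_4
π_3 = 0.2·π_1 + 0.15·π_2 + 0.15·π_3 + 0.25·π_4
Solving with the normalization constraint gives π = (0.2664, 0.2555, 0.1919, 0.2861).
So the stationary probability of Surplus is 0.2664.

0.2664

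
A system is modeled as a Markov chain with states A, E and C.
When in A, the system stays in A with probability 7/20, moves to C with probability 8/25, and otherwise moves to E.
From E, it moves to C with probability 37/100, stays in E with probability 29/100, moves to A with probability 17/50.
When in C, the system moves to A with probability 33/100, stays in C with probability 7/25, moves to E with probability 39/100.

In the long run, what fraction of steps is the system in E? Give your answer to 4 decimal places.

Let the stationary distribution be π with π = πP and π_1 + π_2 + π_3 = 1.
π_1 = 0.35·π_1 + 0.34·π_2 + 0.33·π_3
π_2 = 0.33·π_1 + 0.29·π_2 + 0.39·π_3
Solving with the normalization constraint gives π = (0.3402, 0.3360, 0.3238).
So the stationary probability of E is 0.3360.

0.3360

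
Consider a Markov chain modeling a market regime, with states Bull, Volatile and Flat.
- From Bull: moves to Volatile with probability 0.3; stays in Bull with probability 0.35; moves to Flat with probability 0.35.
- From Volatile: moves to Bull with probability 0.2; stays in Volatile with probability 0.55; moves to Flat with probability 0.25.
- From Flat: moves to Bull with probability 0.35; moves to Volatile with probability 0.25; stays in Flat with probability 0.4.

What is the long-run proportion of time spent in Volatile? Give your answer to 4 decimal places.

0.3781

Let the stationary distribution be π with π = πP and π_1 + π_2 + π_3 = 1.
π_1 = 0.35·π_1 + 0.2·π_2 + 0.35·π_3
π_2 = 0.3·π_1 + 0.55·π_2 + 0.25·π_3
Solving with the normalization constraint gives π = (0.2933, 0.3781, 0.3286).
So the stationary probability of Volatile is 0.3781.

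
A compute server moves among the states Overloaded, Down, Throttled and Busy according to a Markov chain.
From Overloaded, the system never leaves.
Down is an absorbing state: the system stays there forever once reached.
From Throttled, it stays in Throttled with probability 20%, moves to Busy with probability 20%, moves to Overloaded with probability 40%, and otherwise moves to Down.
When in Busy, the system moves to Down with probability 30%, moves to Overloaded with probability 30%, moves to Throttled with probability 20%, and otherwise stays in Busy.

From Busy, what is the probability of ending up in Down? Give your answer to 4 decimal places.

0.4667

Let h(s) be the probability of absorption at Down starting from transient state s. Then h(Down) = 1 and h(Overloaded) = 0. By first-step analysis:
h(Throttled) = 0.4·0 + 0.2·1 + 0.2·h(Throttled) + 0.2·h(Busy)
h(Busy) = 0.3·0 + 0.3·1 + 0.2·h(Throttled) + 0.2·h(Busy)
Solving: h(Throttled) = 0.3667, h(Busy) = 0.4667.
Starting from Busy, the probability is 0.4667.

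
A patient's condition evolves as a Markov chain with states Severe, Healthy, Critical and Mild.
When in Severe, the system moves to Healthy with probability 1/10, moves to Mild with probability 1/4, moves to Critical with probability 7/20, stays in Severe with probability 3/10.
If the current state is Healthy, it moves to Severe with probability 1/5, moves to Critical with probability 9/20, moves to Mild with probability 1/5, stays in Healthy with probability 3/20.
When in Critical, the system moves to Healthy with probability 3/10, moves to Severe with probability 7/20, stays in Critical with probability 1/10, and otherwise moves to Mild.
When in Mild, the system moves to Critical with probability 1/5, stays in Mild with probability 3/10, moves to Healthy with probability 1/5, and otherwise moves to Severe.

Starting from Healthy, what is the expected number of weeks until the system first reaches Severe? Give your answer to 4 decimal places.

3.7424

Let t(s) be the expected number of weeks to first reach Severe from state s, with t(Severe) = 0. Conditioning on the first week:
t(Healthy) = 1 + 0.15·t(Healthy) + 0.45·t(Critical) + 0.2·t(Mild)
t(Critical) = 1 + 0.3·t(Healthy) + 0.1·t(Critical) + 0.25·t(Mild)
t(Mild) = 1 + 0.2·t(Healthy) + 0.2·t(Critical) + 0.3·t(Mild)
Solving: t(Healthy) = 3.7424, t(Critical) = 3.3155, t(Mild) = 3.4451.
Expected weeks from Healthy to Severe: 3.7424.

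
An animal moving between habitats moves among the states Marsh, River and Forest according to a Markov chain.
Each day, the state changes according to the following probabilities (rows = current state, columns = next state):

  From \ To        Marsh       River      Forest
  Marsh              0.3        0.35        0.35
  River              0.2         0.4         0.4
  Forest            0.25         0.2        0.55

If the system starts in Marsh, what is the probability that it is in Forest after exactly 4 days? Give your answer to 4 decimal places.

0.4557

Propagate the distribution vector 4 days from Marsh.
After 0 days: (1.0000, 0.0000, 0.0000)
After 1 day: (0.3000, 0.3500, 0.3500)
After 2 days: (0.2475, 0.3150, 0.4375)
After 3 days: (0.2466, 0.3001, 0.4533)
After 4 days: (0.2473, 0.2970, 0.4557)
P(in Forest after 4 days) = 0.4557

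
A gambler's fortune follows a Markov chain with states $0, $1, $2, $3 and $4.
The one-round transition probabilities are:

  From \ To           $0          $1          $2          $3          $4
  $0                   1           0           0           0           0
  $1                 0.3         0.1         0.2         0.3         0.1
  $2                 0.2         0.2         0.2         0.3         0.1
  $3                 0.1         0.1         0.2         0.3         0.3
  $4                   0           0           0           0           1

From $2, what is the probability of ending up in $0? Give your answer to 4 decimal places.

Let h(s) be the probability of absorption at $0 starting from transient state s. Then h($0) = 1 and h($4) = 0. By first-step analysis:
h($1) = 0.3·1 + 0.1·h($1) + 0.2·h($2) + 0.3·h($3) + 0.1·0
h($2) = 0.2·1 + 0.2·h($1) + 0.2·h($2) + 0.3·h($3) + 0.1·0
h($3) = 0.1·1 + 0.1·h($1) + 0.2·h($2) + 0.3·h($3) + 0.3·0
Solving: h($1) = 0.5789, h($2) = 0.5368, h($3) = 0.3789.
Starting from $2, the probability is 0.5368.

0.5368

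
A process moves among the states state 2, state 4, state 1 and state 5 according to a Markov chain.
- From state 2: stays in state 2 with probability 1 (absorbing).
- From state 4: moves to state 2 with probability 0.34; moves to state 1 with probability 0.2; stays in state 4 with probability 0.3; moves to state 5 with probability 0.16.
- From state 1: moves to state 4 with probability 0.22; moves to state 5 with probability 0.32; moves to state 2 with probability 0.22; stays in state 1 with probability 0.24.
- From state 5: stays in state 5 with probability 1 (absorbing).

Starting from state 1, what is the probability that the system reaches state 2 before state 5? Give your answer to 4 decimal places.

0.4689

Let h(s) be the probability of absorption at state 2 starting from transient state s. Then h(state 2) = 1 and h(state 5) = 0. By first-step analysis:
h(state 4) = 0.34·1 + 0.3·h(state 4) + 0.2·h(state 1) + 0.16·0
h(state 1) = 0.22·1 + 0.22·h(state 4) + 0.24·h(state 1) + 0.32·0
Solving: h(state 4) = 0.6197, h(state 1) = 0.4689.
Starting from state 1, the probability is 0.4689.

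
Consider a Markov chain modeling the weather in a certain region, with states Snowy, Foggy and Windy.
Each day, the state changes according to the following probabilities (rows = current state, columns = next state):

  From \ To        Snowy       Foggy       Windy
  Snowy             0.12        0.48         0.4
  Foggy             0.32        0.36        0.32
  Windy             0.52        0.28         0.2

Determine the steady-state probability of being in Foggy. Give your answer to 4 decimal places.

0.3735

Let the stationary distribution be π with π = πP and π_1 + π_2 + π_3 = 1.
π_1 = 0.12·π_1 + 0.32·π_2 + 0.52·π_3
π_2 = 0.48·π_1 + 0.36·π_2 + 0.28·π_3
Solving with the normalization constraint gives π = (0.3181, 0.3735, 0.3084).
So the stationary probability of Foggy is 0.3735.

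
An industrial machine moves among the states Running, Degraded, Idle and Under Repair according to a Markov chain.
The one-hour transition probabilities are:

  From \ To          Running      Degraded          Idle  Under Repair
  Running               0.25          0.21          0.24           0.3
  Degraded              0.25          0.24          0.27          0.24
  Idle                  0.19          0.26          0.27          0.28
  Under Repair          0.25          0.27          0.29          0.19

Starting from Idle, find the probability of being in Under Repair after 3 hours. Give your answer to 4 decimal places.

0.2524

Propagate the distribution vector 3 hours from Idle.
After 0 hours: (0.0000, 0.0000, 1.0000, 0.0000)
After 1 hour: (0.1900, 0.2600, 0.2700, 0.2800)
After 2 hours: (0.2338, 0.2481, 0.2699, 0.2482)
After 3 hours: (0.2338, 0.2458, 0.2680, 0.2524)
P(in Under Repair after 3 hours) = 0.2524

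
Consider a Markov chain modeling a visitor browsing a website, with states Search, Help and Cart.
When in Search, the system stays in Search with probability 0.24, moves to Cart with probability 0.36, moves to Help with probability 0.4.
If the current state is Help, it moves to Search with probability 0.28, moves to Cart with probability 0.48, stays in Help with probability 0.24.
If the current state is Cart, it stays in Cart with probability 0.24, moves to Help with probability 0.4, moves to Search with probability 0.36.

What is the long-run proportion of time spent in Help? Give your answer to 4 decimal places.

Let the stationary distribution be π with π = πP and π_1 + π_2 + π_3 = 1.
π_1 = 0.24·π_1 + 0.28·π_2 + 0.36·π_3
π_2 = 0.4·π_1 + 0.24·π_2 + 0.4·π_3
Solving with the normalization constraint gives π = (0.2968, 0.3448, 0.3584).
So the stationary probability of Help is 0.3448.

0.3448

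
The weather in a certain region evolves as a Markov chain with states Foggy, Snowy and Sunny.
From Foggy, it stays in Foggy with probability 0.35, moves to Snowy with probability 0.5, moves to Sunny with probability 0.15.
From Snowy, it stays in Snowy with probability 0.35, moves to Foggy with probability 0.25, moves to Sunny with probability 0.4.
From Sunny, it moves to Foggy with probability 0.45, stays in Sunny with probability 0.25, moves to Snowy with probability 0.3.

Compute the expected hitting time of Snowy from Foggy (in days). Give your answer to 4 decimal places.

2.1429

Let t(s) be the expected number of days to first reach Snowy from state s, with t(Snowy) = 0. Conditioning on the first day:
t(Foggy) = 1 + 0.35·t(Foggy) + 0.15·t(Sunny)
t(Sunny) = 1 + 0.45·t(Foggy) + 0.25·t(Sunny)
Solving: t(Foggy) = 2.1429, t(Sunny) = 2.6190.
Expected days from Foggy to Snowy: 2.1429.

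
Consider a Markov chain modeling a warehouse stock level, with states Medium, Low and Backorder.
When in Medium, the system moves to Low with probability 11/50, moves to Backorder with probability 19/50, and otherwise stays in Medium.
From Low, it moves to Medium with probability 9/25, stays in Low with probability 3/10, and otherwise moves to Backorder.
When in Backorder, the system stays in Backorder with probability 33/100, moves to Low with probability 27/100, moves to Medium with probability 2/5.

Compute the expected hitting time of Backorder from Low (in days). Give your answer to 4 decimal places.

2.8169

Let t(s) be the expected number of days to first reach Backorder from state s, with t(Backorder) = 0. Conditioning on the first day:
t(Medium) = 1 + 0.4·t(Medium) + 0.22·t(Low)
t(Low) = 1 + 0.36·t(Medium) + 0.3·t(Low)
Solving: t(Medium) = 2.6995, t(Low) = 2.8169.
Expected days from Low to Backorder: 2.8169.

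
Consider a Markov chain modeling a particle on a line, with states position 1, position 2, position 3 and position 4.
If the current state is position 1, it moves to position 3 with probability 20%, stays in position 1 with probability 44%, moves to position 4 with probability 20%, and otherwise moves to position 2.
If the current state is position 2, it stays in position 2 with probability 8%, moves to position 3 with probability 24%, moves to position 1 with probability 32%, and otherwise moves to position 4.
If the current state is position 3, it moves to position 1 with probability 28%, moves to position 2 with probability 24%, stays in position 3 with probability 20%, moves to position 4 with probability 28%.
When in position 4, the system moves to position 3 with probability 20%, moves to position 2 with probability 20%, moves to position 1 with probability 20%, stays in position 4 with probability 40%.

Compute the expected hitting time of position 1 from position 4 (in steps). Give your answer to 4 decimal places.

4.1856

Let t(s) be the expected number of steps to first reach position 1 from state s, with t(position 1) = 0. Conditioning on the first step:
t(position 2) = 1 + 0.08·t(position 2) + 0.24·t(position 3) + 0.36·t(position 4)
t(position 3) = 1 + 0.24·t(position 2) + 0.2·t(position 3) + 0.28·t(position 4)
t(position 4) = 1 + 0.2·t(position 2) + 0.2·t(position 3) + 0.4·t(position 4)
Solving: t(position 2) = 3.7246, t(position 3) = 3.8323, t(position 4) = 4.1856.
Expected steps from position 4 to position 1: 4.1856.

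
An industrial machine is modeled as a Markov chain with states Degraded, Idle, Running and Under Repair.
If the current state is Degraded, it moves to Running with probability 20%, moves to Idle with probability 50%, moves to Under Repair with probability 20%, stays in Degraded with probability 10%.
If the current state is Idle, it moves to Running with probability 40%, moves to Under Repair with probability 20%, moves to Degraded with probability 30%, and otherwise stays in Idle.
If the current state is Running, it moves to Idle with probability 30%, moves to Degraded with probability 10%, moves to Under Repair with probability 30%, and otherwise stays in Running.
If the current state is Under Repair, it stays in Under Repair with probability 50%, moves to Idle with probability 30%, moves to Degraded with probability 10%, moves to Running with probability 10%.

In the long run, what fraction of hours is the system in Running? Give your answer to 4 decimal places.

Let the stationary distribution be π with π = πP and π_1 + π_2 + π_3 + π_4 = 1.
π_1 = 0.1·π_1 + 0.3·π_2 + 0.1·π_3 + 0.1·π_4
π_2 = 0.5·π_1 + 0.1·π_2 + 0.3·π_3 + 0.3·π_4
π_3 = 0.2·π_1 + 0.4·π_2 + 0.3·π_3 + 0.1·π_4
Solving with the normalization constraint gives π = (0.1552, 0.2759, 0.2478, 0.3211).
So the stationary probability of Running is 0.2478.

0.2478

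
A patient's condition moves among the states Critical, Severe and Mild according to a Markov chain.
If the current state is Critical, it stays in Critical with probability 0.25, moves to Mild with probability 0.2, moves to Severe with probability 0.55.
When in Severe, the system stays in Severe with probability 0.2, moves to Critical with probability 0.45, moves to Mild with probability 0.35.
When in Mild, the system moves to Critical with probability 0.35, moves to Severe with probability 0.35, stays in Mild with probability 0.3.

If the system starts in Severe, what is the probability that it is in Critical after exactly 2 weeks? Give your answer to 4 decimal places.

Sum over the intermediate state after 1 week:
P = P(Severe→Critical)·P(Critical→Critical) + P(Severe→Severe)·P(Severe→Critical) + P(Severe→Mild)·P(Mild→Critical)
  = 0.45×0.25 + 0.2×0.45 + 0.35×0.35
  = 0.1125 + 0.0900 + 0.1225 = 0.3250

0.3250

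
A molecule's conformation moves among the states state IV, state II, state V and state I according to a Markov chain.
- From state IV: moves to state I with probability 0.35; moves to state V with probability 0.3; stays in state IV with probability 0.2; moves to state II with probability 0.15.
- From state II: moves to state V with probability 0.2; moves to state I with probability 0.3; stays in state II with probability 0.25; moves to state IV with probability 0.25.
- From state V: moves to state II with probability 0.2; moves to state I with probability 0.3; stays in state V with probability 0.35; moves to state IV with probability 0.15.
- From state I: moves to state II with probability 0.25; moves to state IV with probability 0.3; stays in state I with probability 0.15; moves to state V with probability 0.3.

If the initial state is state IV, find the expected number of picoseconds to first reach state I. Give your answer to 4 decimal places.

Let t(s) be the expected number of picoseconds to first reach state I from state s, with t(state I) = 0. Conditioning on the first picosecond:
t(state IV) = 1 + 0.2·t(state IV) + 0.15·t(state II) + 0.3·t(state V)
t(state II) = 1 + 0.25·t(state IV) + 0.25·t(state II) + 0.2·t(state V)
t(state V) = 1 + 0.15·t(state IV) + 0.2·t(state II) + 0.35·t(state V)
Solving: t(state IV) = 3.0673, t(state II) = 3.2189, t(state V) = 3.2367.
Expected picoseconds from state IV to state I: 3.0673.

3.0673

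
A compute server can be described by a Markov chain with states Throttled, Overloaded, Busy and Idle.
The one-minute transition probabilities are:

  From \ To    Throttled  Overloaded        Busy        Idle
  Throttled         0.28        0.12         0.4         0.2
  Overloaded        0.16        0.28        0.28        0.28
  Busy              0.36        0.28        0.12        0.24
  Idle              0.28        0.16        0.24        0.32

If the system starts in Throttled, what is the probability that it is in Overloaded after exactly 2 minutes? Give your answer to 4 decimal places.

Propagate the distribution vector 2 minutes from Throttled.
After 0 minutes: (1.0000, 0.0000, 0.0000, 0.0000)
After 1 minute: (0.2800, 0.1200, 0.4000, 0.2000)
After 2 minutes: (0.2976, 0.2112, 0.2416, 0.2496)
P(in Overloaded after 2 minutes) = 0.2112

0.2112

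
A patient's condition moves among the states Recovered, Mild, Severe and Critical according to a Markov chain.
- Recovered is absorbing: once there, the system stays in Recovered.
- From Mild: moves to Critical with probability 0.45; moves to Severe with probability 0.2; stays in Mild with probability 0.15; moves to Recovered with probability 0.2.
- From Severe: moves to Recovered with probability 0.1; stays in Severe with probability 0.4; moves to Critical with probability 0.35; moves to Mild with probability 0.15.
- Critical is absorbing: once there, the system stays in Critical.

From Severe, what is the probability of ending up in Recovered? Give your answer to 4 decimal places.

Let h(s) be the probability of absorption at Recovered starting from transient state s. Then h(Recovered) = 1 and h(Critical) = 0. By first-step analysis:
h(Mild) = 0.2·1 + 0.15·h(Mild) + 0.2·h(Severe) + 0.45·0
h(Severe) = 0.1·1 + 0.15·h(Mild) + 0.4·h(Severe) + 0.35·0
Solving: h(Mild) = 0.2917, h(Severe) = 0.2396.
Starting from Severe, the probability is 0.2396.

0.2396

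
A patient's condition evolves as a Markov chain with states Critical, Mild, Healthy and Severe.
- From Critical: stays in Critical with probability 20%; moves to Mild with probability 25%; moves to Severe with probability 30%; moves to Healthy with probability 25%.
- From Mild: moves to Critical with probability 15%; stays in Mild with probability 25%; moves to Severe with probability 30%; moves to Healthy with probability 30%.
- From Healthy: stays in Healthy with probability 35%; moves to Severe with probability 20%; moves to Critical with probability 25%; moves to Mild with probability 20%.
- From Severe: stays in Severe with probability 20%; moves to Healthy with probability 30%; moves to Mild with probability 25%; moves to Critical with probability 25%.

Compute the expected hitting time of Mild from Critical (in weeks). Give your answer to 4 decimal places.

4.2476

Let t(s) be the expected number of weeks to first reach Mild from state s, with t(Mild) = 0. Conditioning on the first week:
t(Critical) = 1 + 0.2·t(Critical) + 0.25·t(Healthy) + 0.3·t(Severe)
t(Healthy) = 1 + 0.25·t(Critical) + 0.35·t(Healthy) + 0.2·t(Severe)
t(Severe) = 1 + 0.25·t(Critical) + 0.3·t(Healthy) + 0.2·t(Severe)
Solving: t(Critical) = 4.2476, t(Healthy) = 4.4824, t(Severe) = 4.2583.
Expected weeks from Critical to Mild: 4.2476.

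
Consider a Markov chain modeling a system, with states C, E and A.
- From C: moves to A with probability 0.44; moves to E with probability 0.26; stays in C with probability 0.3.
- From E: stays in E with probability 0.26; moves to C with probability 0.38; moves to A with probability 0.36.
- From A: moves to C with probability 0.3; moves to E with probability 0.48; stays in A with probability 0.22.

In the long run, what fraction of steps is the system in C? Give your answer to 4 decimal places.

Let the stationary distribution be π with π = πP and π_1 + π_2 + π_3 = 1.
π_1 = 0.3·π_1 + 0.38·π_2 + 0.3·π_3
π_2 = 0.26·π_1 + 0.26·π_2 + 0.48·π_3
Solving with the normalization constraint gives π = (0.3268, 0.3345, 0.3387).
So the stationary probability of C is 0.3268.

0.3268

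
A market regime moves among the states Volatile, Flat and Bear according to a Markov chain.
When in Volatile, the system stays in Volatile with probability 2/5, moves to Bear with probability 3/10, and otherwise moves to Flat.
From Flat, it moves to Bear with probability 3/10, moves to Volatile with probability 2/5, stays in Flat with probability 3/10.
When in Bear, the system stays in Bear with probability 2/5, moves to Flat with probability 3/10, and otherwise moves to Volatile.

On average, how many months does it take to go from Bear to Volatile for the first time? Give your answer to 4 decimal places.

Let t(s) be the expected number of months to first reach Volatile from state s, with t(Volatile) = 0. Conditioning on the first month:
t(Flat) = 1 + 0.3·t(Flat) + 0.3·t(Bear)
t(Bear) = 1 + 0.3·t(Flat) + 0.4·t(Bear)
Solving: t(Flat) = 2.7273, t(Bear) = 3.0303.
Expected months from Bear to Volatile: 3.0303.

3.0303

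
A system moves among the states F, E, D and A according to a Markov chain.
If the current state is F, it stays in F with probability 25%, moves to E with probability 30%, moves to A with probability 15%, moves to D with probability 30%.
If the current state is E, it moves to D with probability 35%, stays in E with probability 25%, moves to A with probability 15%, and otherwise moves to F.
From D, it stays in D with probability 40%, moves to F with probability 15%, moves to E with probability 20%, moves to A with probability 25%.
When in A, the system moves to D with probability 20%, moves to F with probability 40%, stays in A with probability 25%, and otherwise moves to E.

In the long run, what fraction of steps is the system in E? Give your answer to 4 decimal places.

0.2260

Let the stationary distribution be π with π = πP and π_1 + π_2 + π_3 + π_4 = 1.
π_1 = 0.25·π_1 + 0.25·π_2 + 0.15·π_3 + 0.4·π_4
π_2 = 0.3·π_1 + 0.25·π_2 + 0.2·π_3 + 0.15·π_4
π_3 = 0.3·π_1 + 0.35·π_2 + 0.4·π_3 + 0.2·π_4
Solving with the normalization constraint gives π = (0.2481, 0.2260, 0.3234, 0.2026).
So the stationary probability of E is 0.2260.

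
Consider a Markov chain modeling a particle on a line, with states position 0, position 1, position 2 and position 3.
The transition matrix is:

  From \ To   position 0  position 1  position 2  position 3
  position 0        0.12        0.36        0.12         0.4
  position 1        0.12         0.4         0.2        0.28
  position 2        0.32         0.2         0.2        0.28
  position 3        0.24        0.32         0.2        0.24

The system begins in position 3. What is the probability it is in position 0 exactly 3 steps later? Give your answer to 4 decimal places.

0.1921

Propagate the distribution vector 3 steps from position 3.
After 0 steps: (0.0000, 0.0000, 0.0000, 1.0000)
After 1 step: (0.2400, 0.3200, 0.2000, 0.2400)
After 2 steps: (0.1888, 0.3312, 0.1808, 0.2992)
After 3 steps: (0.1921, 0.3324, 0.1849, 0.2907)
P(in position 0 after 3 steps) = 0.1921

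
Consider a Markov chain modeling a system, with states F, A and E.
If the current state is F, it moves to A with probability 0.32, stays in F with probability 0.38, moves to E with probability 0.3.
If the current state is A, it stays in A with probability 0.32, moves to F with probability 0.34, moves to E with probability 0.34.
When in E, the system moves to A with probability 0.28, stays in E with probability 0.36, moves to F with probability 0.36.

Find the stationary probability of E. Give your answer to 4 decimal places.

0.3322

Let the stationary distribution be π with π = πP and π_1 + π_2 + π_3 = 1.
π_1 = 0.38·π_1 + 0.34·π_2 + 0.36·π_3
π_2 = 0.32·π_1 + 0.32·π_2 + 0.28·π_3
Solving with the normalization constraint gives π = (0.3611, 0.3067, 0.3322).
So the stationary probability of E is 0.3322.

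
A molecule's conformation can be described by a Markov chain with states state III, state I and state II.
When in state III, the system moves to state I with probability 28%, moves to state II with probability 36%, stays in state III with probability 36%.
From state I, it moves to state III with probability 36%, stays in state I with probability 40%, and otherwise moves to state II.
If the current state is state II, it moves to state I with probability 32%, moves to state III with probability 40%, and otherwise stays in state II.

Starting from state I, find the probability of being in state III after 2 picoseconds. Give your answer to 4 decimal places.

0.3696

Sum over the intermediate state after 1 picosecond:
P = P(state I→state III)·P(state III→state III) + P(state I→state I)·P(state I→state III) + P(state I→state II)·P(state II→state III)
  = 0.36×0.36 + 0.4×0.36 + 0.24×0.4
  = 0.1296 + 0.1440 + 0.0960 = 0.3696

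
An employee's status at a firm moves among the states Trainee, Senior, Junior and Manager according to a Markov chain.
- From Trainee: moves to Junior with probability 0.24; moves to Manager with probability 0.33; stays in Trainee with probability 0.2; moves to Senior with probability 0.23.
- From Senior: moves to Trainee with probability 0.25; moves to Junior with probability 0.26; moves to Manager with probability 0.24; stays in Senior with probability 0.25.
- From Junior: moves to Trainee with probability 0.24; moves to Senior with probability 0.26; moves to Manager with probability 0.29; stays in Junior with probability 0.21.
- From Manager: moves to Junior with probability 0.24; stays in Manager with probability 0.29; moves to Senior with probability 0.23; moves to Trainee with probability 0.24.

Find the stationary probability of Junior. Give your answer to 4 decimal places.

0.2377

Let the stationary distribution be π with π = πP and π_1 + π_2 + π_3 + π_4 = 1.
π_1 = 0.2·π_1 + 0.25·π_2 + 0.24·π_3 + 0.24·π_4
π_2 = 0.23·π_1 + 0.25·π_2 + 0.26·π_3 + 0.23·π_4
π_3 = 0.24·π_1 + 0.26·π_2 + 0.21·π_3 + 0.24·π_4
Solving with the normalization constraint gives π = (0.2331, 0.2420, 0.2377, 0.2872).
So the stationary probability of Junior is 0.2377.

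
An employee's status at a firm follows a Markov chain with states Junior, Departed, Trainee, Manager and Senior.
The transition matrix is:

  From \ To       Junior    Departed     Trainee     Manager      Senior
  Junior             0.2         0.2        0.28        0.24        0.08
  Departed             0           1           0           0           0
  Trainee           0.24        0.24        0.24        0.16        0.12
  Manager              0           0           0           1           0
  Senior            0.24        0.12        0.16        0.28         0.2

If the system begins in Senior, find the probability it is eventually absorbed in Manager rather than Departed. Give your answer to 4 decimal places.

Let h(s) be the probability of absorption at Manager starting from transient state s. Then h(Manager) = 1 and h(Departed) = 0. By first-step analysis:
h(Junior) = 0.2·h(Junior) + 0.2·0 + 0.28·h(Trainee) + 0.24·1 + 0.08·h(Senior)
h(Trainee) = 0.24·h(Junior) + 0.24·0 + 0.24·h(Trainee) + 0.16·1 + 0.12·h(Senior)
h(Senior) = 0.24·h(Junior) + 0.12·0 + 0.16·h(Trainee) + 0.28·1 + 0.2·h(Senior)
Solving: h(Junior) = 0.5252, h(Trainee) = 0.4714, h(Senior) = 0.6018.
Starting from Senior, the probability is 0.6018.

0.6018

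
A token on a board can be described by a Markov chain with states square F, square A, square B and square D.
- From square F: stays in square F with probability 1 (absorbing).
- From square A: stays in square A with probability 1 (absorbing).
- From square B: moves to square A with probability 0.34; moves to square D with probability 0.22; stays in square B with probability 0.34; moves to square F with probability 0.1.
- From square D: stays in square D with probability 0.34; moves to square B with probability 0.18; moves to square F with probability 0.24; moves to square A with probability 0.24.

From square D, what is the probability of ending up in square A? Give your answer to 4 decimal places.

Let h(s) be the probability of absorption at square A starting from transient state s. Then h(square A) = 1 and h(square F) = 0. By first-step analysis:
h(square B) = 0.1·0 + 0.34·1 + 0.34·h(square B) + 0.22·h(square D)
h(square D) = 0.24·0 + 0.24·1 + 0.18·h(square B) + 0.34·h(square D)
Solving: h(square B) = 0.7000, h(square D) = 0.5545.
Starting from square D, the probability is 0.5545.

0.5545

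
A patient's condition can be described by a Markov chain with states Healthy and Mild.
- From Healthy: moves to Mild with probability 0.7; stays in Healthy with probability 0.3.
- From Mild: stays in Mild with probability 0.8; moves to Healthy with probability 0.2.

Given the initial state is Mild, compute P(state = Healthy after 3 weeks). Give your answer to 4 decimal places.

Propagate the distribution vector 3 weeks from Mild.
After 0 weeks: (0.0000, 1.0000)
After 1 week: (0.2000, 0.8000)
After 2 weeks: (0.2200, 0.7800)
After 3 weeks: (0.2220, 0.7780)
P(in Healthy after 3 weeks) = 0.2220

0.2220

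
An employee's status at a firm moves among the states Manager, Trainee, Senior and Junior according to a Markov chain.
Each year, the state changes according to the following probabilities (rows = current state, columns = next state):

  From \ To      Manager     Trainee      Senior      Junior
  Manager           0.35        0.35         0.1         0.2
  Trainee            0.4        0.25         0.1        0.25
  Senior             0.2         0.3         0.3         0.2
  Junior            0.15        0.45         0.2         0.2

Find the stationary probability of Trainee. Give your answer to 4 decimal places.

0.3310

Let the stationary distribution be π with π = πP and π_1 + π_2 + π_3 + π_4 = 1.
π_1 = 0.35·π_1 + 0.4·π_2 + 0.2·π_3 + 0.15·π_4
π_2 = 0.35·π_1 + 0.25·π_2 + 0.3·π_3 + 0.45·π_4
π_3 = 0.1·π_1 + 0.1·π_2 + 0.3·π_3 + 0.2·π_4
Solving with the normalization constraint gives π = (0.3004, 0.3310, 0.1521, 0.2165).
So the stationary probability of Trainee is 0.3310.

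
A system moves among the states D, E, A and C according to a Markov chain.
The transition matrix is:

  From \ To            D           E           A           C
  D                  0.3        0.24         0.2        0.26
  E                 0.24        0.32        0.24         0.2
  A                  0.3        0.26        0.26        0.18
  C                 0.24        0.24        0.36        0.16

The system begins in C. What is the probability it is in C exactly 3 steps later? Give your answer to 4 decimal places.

Propagate the distribution vector 3 steps from C.
After 0 steps: (0.0000, 0.0000, 0.0000, 1.0000)
After 1 step: (0.2400, 0.2400, 0.3600, 0.1600)
After 2 steps: (0.2760, 0.2664, 0.2568, 0.2008)
After 3 steps: (0.2720, 0.2664, 0.2582, 0.2034)
P(in C after 3 steps) = 0.2034

0.2034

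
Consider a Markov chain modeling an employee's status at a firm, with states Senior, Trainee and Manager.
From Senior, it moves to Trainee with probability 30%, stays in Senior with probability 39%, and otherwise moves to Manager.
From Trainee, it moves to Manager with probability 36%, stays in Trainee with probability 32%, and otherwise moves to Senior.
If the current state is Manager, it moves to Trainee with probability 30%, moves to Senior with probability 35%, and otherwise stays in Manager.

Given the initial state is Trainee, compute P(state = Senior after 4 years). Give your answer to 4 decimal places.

0.3550

Propagate the distribution vector 4 years from Trainee.
After 0 years: (0.0000, 1.0000, 0.0000)
After 1 year: (0.3200, 0.3200, 0.3600)
After 2 years: (0.3532, 0.3064, 0.3404)
After 3 years: (0.3549, 0.3061, 0.3389)
After 4 years: (0.3550, 0.3061, 0.3389)
P(in Senior after 4 years) = 0.3550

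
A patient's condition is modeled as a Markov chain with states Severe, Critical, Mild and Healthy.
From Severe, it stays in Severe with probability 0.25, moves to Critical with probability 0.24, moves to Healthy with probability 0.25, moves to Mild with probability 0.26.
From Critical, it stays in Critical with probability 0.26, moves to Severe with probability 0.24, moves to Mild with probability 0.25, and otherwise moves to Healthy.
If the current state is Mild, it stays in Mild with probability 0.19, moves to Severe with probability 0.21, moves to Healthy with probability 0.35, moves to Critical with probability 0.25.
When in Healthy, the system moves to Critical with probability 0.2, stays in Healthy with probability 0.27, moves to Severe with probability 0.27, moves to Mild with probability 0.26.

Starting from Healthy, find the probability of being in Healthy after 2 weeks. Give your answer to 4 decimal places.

0.2814

Propagate the distribution vector 2 weeks from Healthy.
After 0 weeks: (0.0000, 0.0000, 0.0000, 1.0000)
After 1 week: (0.2700, 0.2000, 0.2600, 0.2700)
After 2 weeks: (0.2430, 0.2358, 0.2398, 0.2814)
P(in Healthy after 2 weeks) = 0.2814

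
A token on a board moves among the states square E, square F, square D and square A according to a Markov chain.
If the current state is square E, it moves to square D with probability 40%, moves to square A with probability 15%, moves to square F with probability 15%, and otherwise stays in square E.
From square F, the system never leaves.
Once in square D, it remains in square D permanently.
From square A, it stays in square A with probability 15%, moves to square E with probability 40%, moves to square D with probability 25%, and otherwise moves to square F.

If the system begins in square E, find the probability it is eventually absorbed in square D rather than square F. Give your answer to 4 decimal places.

Let h(s) be the probability of absorption at square D starting from transient state s. Then h(square D) = 1 and h(square F) = 0. By first-step analysis:
h(square E) = 0.3·h(square E) + 0.15·0 + 0.4·1 + 0.15·h(square A)
h(square A) = 0.4·h(square E) + 0.2·0 + 0.25·1 + 0.15·h(square A)
Solving: h(square E) = 0.7056, h(square A) = 0.6262.
Starting from square E, the probability is 0.7056.

0.7056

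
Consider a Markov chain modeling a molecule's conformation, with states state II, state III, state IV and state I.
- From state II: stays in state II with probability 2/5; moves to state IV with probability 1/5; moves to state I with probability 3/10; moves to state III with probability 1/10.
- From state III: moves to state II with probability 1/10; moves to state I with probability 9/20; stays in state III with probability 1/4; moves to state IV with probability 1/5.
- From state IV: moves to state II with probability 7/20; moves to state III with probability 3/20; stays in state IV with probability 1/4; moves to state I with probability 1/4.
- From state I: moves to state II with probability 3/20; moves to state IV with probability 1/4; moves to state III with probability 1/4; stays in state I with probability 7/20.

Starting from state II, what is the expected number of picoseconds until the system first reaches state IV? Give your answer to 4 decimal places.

4.6041

Let t(s) be the expected number of picoseconds to first reach state IV from state s, with t(state IV) = 0. Conditioning on the first picosecond:
t(state II) = 1 + 0.4·t(state II) + 0.1·t(state III) + 0.3·t(state I)
t(state III) = 1 + 0.1·t(state II) + 0.25·t(state III) + 0.45·t(state I)
t(state I) = 1 + 0.15·t(state II) + 0.25·t(state III) + 0.35·t(state I)
Solving: t(state II) = 4.6041, t(state III) = 4.5601, t(state I) = 4.3548.
Expected picoseconds from state II to state IV: 4.6041.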